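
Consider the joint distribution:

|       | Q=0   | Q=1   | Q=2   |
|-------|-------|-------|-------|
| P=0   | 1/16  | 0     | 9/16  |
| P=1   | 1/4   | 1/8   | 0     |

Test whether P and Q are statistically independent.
Marginal P(P) (row sums):
  P(P=0) = 1/16 + 0 + 9/16 = 5/8
  P(P=1) = 1/4 + 1/8 + 0 = 3/8
Marginal P(Q) (column sums):
  P(Q=0) = 1/16 + 1/4 = 5/16
  P(Q=1) = 0 + 1/8 = 1/8
  P(Q=2) = 9/16 + 0 = 9/16

P and Q are independent iff P(P=i,Q=j) = P(P=i)·P(Q=j) for every cell.
  P(P=0)·P(Q=0) = 5/8 × 5/16 = 25/128, but P(P=0,Q=0) = 1/16 ✗

No, P and Q are not independent. Quantitatively, I(P;Q) > 0:

H(P) = -[(5/8)·log₂(5/8) + (3/8)·log₂(3/8)]
  = 0.4238 + 0.5306
  = 0.9544 bits
H(Q) = -[(5/16)·log₂(5/16) + (1/8)·log₂(1/8) + (9/16)·log₂(9/16)]
  = 0.5244 + 0.3750 + 0.4669
  = 1.3663 bits
H(P,Q) = -[(1/16)·log₂(1/16) + (9/16)·log₂(9/16) + (1/4)·log₂(1/4) + (1/8)·log₂(1/8)]
  = 0.2500 + 0.4669 + 0.5000 + 0.3750
  = 1.5919 bits
I(P;Q) = H(P) + H(Q) - H(P,Q) = 0.9544 + 1.3663 - 1.5919 = 0.7288 bits > 0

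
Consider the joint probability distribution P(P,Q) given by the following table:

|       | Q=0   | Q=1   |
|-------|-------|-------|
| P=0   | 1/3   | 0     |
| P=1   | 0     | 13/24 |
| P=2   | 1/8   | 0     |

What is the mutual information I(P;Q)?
Marginal P(P) (row sums):
  P(P=0) = 1/3 + 0 = 1/3
  P(P=1) = 0 + 13/24 = 13/24
  P(P=2) = 1/8 + 0 = 1/8
Marginal P(Q) (column sums):
  P(Q=0) = 1/3 + 0 + 1/8 = 11/24
  P(Q=1) = 0 + 13/24 + 0 = 13/24

H(P) = -[(1/3)·log₂(1/3) + (13/24)·log₂(13/24) + (1/8)·log₂(1/8)]
  = 0.5283 + 0.4791 + 0.3750
  = 1.3824 bits
H(Q) = -[(11/24)·log₂(11/24) + (13/24)·log₂(13/24)]
  = 0.5159 + 0.4791
  = 0.9950 bits
H(P,Q) = -[(1/3)·log₂(1/3) + (13/24)·log₂(13/24) + (1/8)·log₂(1/8)]
  = 0.5283 + 0.4791 + 0.3750
  = 1.3824 bits

I(P;Q) = H(P) + H(Q) - H(P,Q)
  = 1.3824 + 0.9950 - 1.3824
  = 0.9950 bits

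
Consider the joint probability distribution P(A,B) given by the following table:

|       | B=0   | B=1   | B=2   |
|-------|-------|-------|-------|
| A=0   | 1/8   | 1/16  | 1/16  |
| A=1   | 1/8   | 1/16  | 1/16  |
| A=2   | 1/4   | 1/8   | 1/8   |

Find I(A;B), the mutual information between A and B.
Marginal P(A) (row sums):
  P(A=0) = 1/8 + 1/16 + 1/16 = 1/4
  P(A=1) = 1/8 + 1/16 + 1/16 = 1/4
  P(A=2) = 1/4 + 1/8 + 1/8 = 1/2
Marginal P(B) (column sums):
  P(B=0) = 1/8 + 1/8 + 1/4 = 1/2
  P(B=1) = 1/16 + 1/16 + 1/8 = 1/4
  P(B=2) = 1/16 + 1/16 + 1/8 = 1/4

H(A) = -[(1/4)·log₂(1/4) + (1/4)·log₂(1/4) + (1/2)·log₂(1/2)]
  = 0.5000 + 0.5000 + 0.5000
  = 1.5000 bits
H(B) = -[(1/2)·log₂(1/2) + (1/4)·log₂(1/4) + (1/4)·log₂(1/4)]
  = 0.5000 + 0.5000 + 0.5000
  = 1.5000 bits
H(A,B) = -[(1/8)·log₂(1/8) + (1/16)·log₂(1/16) + (1/16)·log₂(1/16) + (1/8)·log₂(1/8) + (1/16)·log₂(1/16) + (1/16)·log₂(1/16) + (1/4)·log₂(1/4) + (1/8)·log₂(1/8) + (1/8)·log₂(1/8)]
  = 0.3750 + 0.2500 + 0.2500 + 0.3750 + 0.2500 + 0.2500 + 0.5000 + 0.3750 + 0.3750
  = 3.0000 bits

I(A;B) = H(A) + H(B) - H(A,B)
  = 1.5000 + 1.5000 - 3.0000
  = 0.0000 bits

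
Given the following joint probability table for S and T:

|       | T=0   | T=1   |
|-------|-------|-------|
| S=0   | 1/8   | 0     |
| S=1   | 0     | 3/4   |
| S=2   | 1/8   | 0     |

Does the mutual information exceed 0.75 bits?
Marginal P(S) (row sums):
  P(S=0) = 1/8 + 0 = 1/8
  P(S=1) = 0 + 3/4 = 3/4
  P(S=2) = 1/8 + 0 = 1/8
Marginal P(T) (column sums):
  P(T=0) = 1/8 + 0 + 1/8 = 1/4
  P(T=1) = 0 + 3/4 + 0 = 3/4

H(S) = -[(1/8)·log₂(1/8) + (3/4)·log₂(3/4) + (1/8)·log₂(1/8)]
  = 0.3750 + 0.3113 + 0.3750
  = 1.0613 bits
H(T) = -[(1/4)·log₂(1/4) + (3/4)·log₂(3/4)]
  = 0.5000 + 0.3113
  = 0.8113 bits
H(S,T) = -[(1/8)·log₂(1/8) + (3/4)·log₂(3/4) + (1/8)·log₂(1/8)]
  = 0.3750 + 0.3113 + 0.3750
  = 1.0613 bits

I(S;T) = H(S) + H(T) - H(S,T)
  = 1.0613 + 0.8113 - 1.0613
  = 0.8113 bits

Yes. I(S;T) = 0.8113 bits, which is > 0.75 bits.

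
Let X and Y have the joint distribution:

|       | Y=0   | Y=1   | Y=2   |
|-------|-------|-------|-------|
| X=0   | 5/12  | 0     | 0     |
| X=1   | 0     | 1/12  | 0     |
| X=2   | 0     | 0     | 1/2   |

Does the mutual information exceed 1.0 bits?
Marginal P(X) (row sums):
  P(X=0) = 5/12 + 0 + 0 = 5/12
  P(X=1) = 0 + 1/12 + 0 = 1/12
  P(X=2) = 0 + 0 + 1/2 = 1/2
Marginal P(Y) (column sums):
  P(Y=0) = 5/12 + 0 + 0 = 5/12
  P(Y=1) = 0 + 1/12 + 0 = 1/12
  P(Y=2) = 0 + 0 + 1/2 = 1/2

H(X) = -[(5/12)·log₂(5/12) + (1/12)·log₂(1/12) + (1/2)·log₂(1/2)]
  = 0.5263 + 0.2987 + 0.5000
  = 1.3250 bits
H(Y) = -[(5/12)·log₂(5/12) + (1/12)·log₂(1/12) + (1/2)·log₂(1/2)]
  = 0.5263 + 0.2987 + 0.5000
  = 1.3250 bits
H(X,Y) = -[(5/12)·log₂(5/12) + (1/12)·log₂(1/12) + (1/2)·log₂(1/2)]
  = 0.5263 + 0.2987 + 0.5000
  = 1.3250 bits

I(X;Y) = H(X) + H(Y) - H(X,Y)
  = 1.3250 + 1.3250 - 1.3250
  = 1.3250 bits

Yes. I(X;Y) = 1.3250 bits, which is > 1.0 bits.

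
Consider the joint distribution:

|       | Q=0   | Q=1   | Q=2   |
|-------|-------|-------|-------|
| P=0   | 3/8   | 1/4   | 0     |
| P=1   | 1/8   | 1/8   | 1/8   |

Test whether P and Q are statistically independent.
Marginal P(P) (row sums):
  P(P=0) = 3/8 + 1/4 + 0 = 5/8
  P(P=1) = 1/8 + 1/8 + 1/8 = 3/8
Marginal P(Q) (column sums):
  P(Q=0) = 3/8 + 1/8 = 1/2
  P(Q=1) = 1/4 + 1/8 = 3/8
  P(Q=2) = 0 + 1/8 = 1/8

P and Q are independent iff P(P=i,Q=j) = P(P=i)·P(Q=j) for every cell.
  P(P=0)·P(Q=0) = 5/8 × 1/2 = 5/16, but P(P=0,Q=0) = 3/8 ✗

No, P and Q are not independent. Quantitatively, I(P;Q) > 0:

H(P) = -[(5/8)·log₂(5/8) + (3/8)·log₂(3/8)]
  = 0.4238 + 0.5306
  = 0.9544 bits
H(Q) = -[(1/2)·log₂(1/2) + (3/8)·log₂(3/8) + (1/8)·log₂(1/8)]
  = 0.5000 + 0.5306 + 0.3750
  = 1.4056 bits
H(P,Q) = -[(3/8)·log₂(3/8) + (1/4)·log₂(1/4) + (1/8)·log₂(1/8) + (1/8)·log₂(1/8) + (1/8)·log₂(1/8)]
  = 0.5306 + 0.5000 + 0.3750 + 0.3750 + 0.3750
  = 2.1556 bits
I(P;Q) = H(P) + H(Q) - H(P,Q) = 0.9544 + 1.4056 - 2.1556 = 0.2044 bits > 0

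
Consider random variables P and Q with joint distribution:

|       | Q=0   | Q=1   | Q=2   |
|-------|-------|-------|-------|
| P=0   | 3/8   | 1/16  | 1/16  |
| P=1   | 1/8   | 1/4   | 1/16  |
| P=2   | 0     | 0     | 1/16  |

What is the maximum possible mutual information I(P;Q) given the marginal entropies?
The upper bound on mutual information is I(P;Q) ≤ min(H(P), H(Q)).

Marginal P(P) (row sums):
  P(P=0) = 3/8 + 1/16 + 1/16 = 1/2
  P(P=1) = 1/8 + 1/4 + 1/16 = 7/16
  P(P=2) = 0 + 0 + 1/16 = 1/16
Marginal P(Q) (column sums):
  P(Q=0) = 3/8 + 1/8 + 0 = 1/2
  P(Q=1) = 1/16 + 1/4 + 0 = 5/16
  P(Q=2) = 1/16 + 1/16 + 1/16 = 3/16

H(P) = -[(1/2)·log₂(1/2) + (7/16)·log₂(7/16) + (1/16)·log₂(1/16)]
  = 0.5000 + 0.5218 + 0.2500
  = 1.2718 bits
H(Q) = -[(1/2)·log₂(1/2) + (5/16)·log₂(5/16) + (3/16)·log₂(3/16)]
  = 0.5000 + 0.5244 + 0.4528
  = 1.4772 bits

Maximum possible I(P;Q) = min(1.2718, 1.4772) = 1.2718 bits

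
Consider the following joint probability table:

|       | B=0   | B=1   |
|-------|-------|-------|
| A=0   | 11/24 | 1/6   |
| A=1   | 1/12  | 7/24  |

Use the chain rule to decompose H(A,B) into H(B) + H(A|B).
By the chain rule: H(A,B) = H(B) + H(A|B)

Marginal P(B) (column sums):
  P(B=0) = 11/24 + 1/12 = 13/24
  P(B=1) = 1/6 + 7/24 = 11/24
H(B) = -[(13/24)·log₂(13/24) + (11/24)·log₂(11/24)]
  = 0.4791 + 0.5159
  = 0.9950 bits
H(A|B) = -Σ P(A,B)·log₂ P(A|B), where P(A|B) = P(A,B) / P(B)
  (A=0,B=0): P(A|B) = (11/24)/(13/24) = 11/13;  -(11/24)·log₂(11/13) = 0.1105
  (A=0,B=1): P(A|B) = (1/6)/(11/24) = 4/11;  -(1/6)·log₂(4/11) = 0.2432
  (A=1,B=0): P(A|B) = (1/12)/(13/24) = 2/13;  -(1/12)·log₂(2/13) = 0.2250
  (A=1,B=1): P(A|B) = (7/24)/(11/24) = 7/11;  -(7/24)·log₂(7/11) = 0.1902
H(A|B) = 0.1105 + 0.2432 + 0.2250 + 0.1902
  = 0.7689 bits

H(A,B) = H(B) + H(A|B) = 0.9950 + 0.7689 = 1.7639 bits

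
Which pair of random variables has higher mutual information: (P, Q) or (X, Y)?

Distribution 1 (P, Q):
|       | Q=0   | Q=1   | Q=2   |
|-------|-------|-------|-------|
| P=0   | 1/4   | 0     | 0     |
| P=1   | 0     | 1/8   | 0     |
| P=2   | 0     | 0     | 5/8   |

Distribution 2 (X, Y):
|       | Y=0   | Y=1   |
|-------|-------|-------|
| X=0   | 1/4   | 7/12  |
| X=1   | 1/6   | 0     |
Distribution 1 (P, Q):
Marginal P(P) (row sums):
  P(P=0) = 1/4 + 0 + 0 = 1/4
  P(P=1) = 0 + 1/8 + 0 = 1/8
  P(P=2) = 0 + 0 + 5/8 = 5/8
Marginal P(Q) (column sums):
  P(Q=0) = 1/4 + 0 + 0 = 1/4
  P(Q=1) = 0 + 1/8 + 0 = 1/8
  P(Q=2) = 0 + 0 + 5/8 = 5/8

H(P) = -[(1/4)·log₂(1/4) + (1/8)·log₂(1/8) + (5/8)·log₂(5/8)]
  = 0.5000 + 0.3750 + 0.4238
  = 1.2988 bits
H(Q) = -[(1/4)·log₂(1/4) + (1/8)·log₂(1/8) + (5/8)·log₂(5/8)]
  = 0.5000 + 0.3750 + 0.4238
  = 1.2988 bits
H(P,Q) = -[(1/4)·log₂(1/4) + (1/8)·log₂(1/8) + (5/8)·log₂(5/8)]
  = 0.5000 + 0.3750 + 0.4238
  = 1.2988 bits

I(P;Q) = H(P) + H(Q) - H(P,Q)
  = 1.2988 + 1.2988 - 1.2988
  = 1.2988 bits

Distribution 2 (X, Y):
Marginal P(X) (row sums):
  P(X=0) = 1/4 + 7/12 = 5/6
  P(X=1) = 1/6 + 0 = 1/6
Marginal P(Y) (column sums):
  P(Y=0) = 1/4 + 1/6 = 5/12
  P(Y=1) = 7/12 + 0 = 7/12

H(X) = -[(5/6)·log₂(5/6) + (1/6)·log₂(1/6)]
  = 0.2192 + 0.4308
  = 0.6500 bits
H(Y) = -[(5/12)·log₂(5/12) + (7/12)·log₂(7/12)]
  = 0.5263 + 0.4536
  = 0.9799 bits
H(X,Y) = -[(1/4)·log₂(1/4) + (7/12)·log₂(7/12) + (1/6)·log₂(1/6)]
  = 0.5000 + 0.4536 + 0.4308
  = 1.3844 bits

I(X;Y) = H(X) + H(Y) - H(X,Y)
  = 0.6500 + 0.9799 - 1.3844
  = 0.2455 bits

I(P;Q) = 1.2988 bits > I(X;Y) = 0.2455 bits, so (P, Q) has the higher mutual information (stronger dependence).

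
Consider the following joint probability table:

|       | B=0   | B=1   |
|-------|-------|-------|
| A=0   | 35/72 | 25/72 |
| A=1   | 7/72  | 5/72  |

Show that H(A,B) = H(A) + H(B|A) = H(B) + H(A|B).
Marginal P(A) (row sums):
  P(A=0) = 35/72 + 25/72 = 5/6
  P(A=1) = 7/72 + 5/72 = 1/6
Marginal P(B) (column sums):
  P(B=0) = 35/72 + 7/72 = 7/12
  P(B=1) = 25/72 + 5/72 = 5/12

Decomposition 1: H(A) + H(B|A)
H(A) = -[(5/6)·log₂(5/6) + (1/6)·log₂(1/6)]
  = 0.2192 + 0.4308
  = 0.6500 bits
H(B|A) = -Σ P(A,B)·log₂ P(B|A), where P(B|A) = P(A,B) / P(A)
  (A=0,B=0): P(B|A) = (35/72)/(5/6) = 7/12;  -(35/72)·log₂(7/12) = 0.3780
  (A=0,B=1): P(B|A) = (25/72)/(5/6) = 5/12;  -(25/72)·log₂(5/12) = 0.4386
  (A=1,B=0): P(B|A) = (7/72)/(1/6) = 7/12;  -(7/72)·log₂(7/12) = 0.0756
  (A=1,B=1): P(B|A) = (5/72)/(1/6) = 5/12;  -(5/72)·log₂(5/12) = 0.0877
H(B|A) = 0.3780 + 0.4386 + 0.0756 + 0.0877
  = 0.9799 bits
H(A) + H(B|A) = 0.6500 + 0.9799 = 1.6299 bits

Decomposition 2: H(B) + H(A|B)
H(B) = -[(7/12)·log₂(7/12) + (5/12)·log₂(5/12)]
  = 0.4536 + 0.5263
  = 0.9799 bits
H(A|B) = -Σ P(A,B)·log₂ P(A|B), where P(A|B) = P(A,B) / P(B)
  (A=0,B=0): P(A|B) = (35/72)/(7/12) = 5/6;  -(35/72)·log₂(5/6) = 0.1279
  (A=0,B=1): P(A|B) = (25/72)/(5/12) = 5/6;  -(25/72)·log₂(5/6) = 0.0913
  (A=1,B=0): P(A|B) = (7/72)/(7/12) = 1/6;  -(7/72)·log₂(1/6) = 0.2513
  (A=1,B=1): P(A|B) = (5/72)/(5/12) = 1/6;  -(5/72)·log₂(1/6) = 0.1795
H(A|B) = 0.1279 + 0.0913 + 0.2513 + 0.1795
  = 0.6500 bits
H(B) + H(A|B) = 0.9799 + 0.6500 = 1.6299 bits

Direct computation of the joint entropy:
H(A,B) = -[(35/72)·log₂(35/72) + (25/72)·log₂(25/72) + (7/72)·log₂(7/72) + (5/72)·log₂(5/72)]
  = 0.5059 + 0.5299 + 0.3269 + 0.2672
  = 1.6299 bits

All three agree: H(A,B) = 1.6299 bits ✓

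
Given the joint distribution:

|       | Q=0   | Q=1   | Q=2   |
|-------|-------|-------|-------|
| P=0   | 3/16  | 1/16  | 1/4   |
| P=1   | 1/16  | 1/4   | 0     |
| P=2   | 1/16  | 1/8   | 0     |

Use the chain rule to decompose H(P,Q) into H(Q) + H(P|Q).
By the chain rule: H(P,Q) = H(Q) + H(P|Q)

Marginal P(Q) (column sums):
  P(Q=0) = 3/16 + 1/16 + 1/16 = 5/16
  P(Q=1) = 1/16 + 1/4 + 1/8 = 7/16
  P(Q=2) = 1/4 + 0 + 0 = 1/4
H(Q) = -[(5/16)·log₂(5/16) + (7/16)·log₂(7/16) + (1/4)·log₂(1/4)]
  = 0.5244 + 0.5218 + 0.5000
  = 1.5462 bits
H(P|Q) = -Σ P(P,Q)·log₂ P(P|Q), where P(P|Q) = P(P,Q) / P(Q)
  (cells with P(P,Q) = 0 contribute 0)
  (P=0,Q=0): P(P|Q) = (3/16)/(5/16) = 3/5;  -(3/16)·log₂(3/5) = 0.1382
  (P=0,Q=1): P(P|Q) = (1/16)/(7/16) = 1/7;  -(1/16)·log₂(1/7) = 0.1755
  (P=0,Q=2): P(P|Q) = (1/4)/(1/4) = 1;  -(1/4)·log₂(1) = 0.0000
  (P=1,Q=0): P(P|Q) = (1/16)/(5/16) = 1/5;  -(1/16)·log₂(1/5) = 0.1451
  (P=1,Q=1): P(P|Q) = (1/4)/(7/16) = 4/7;  -(1/4)·log₂(4/7) = 0.2018
  (P=2,Q=0): P(P|Q) = (1/16)/(5/16) = 1/5;  -(1/16)·log₂(1/5) = 0.1451
  (P=2,Q=1): P(P|Q) = (1/8)/(7/16) = 2/7;  -(1/8)·log₂(2/7) = 0.2259
H(P|Q) = 0.1382 + 0.1755 + 0.0000 + 0.1451 + 0.2018 + 0.1451 + 0.2259
  = 1.0316 bits

H(P,Q) = H(Q) + H(P|Q) = 1.5462 + 1.0316 = 2.5778 bits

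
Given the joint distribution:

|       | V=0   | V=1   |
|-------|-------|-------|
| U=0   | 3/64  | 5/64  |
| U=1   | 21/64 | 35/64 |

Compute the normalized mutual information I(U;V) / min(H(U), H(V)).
Marginal P(U) (row sums):
  P(U=0) = 3/64 + 5/64 = 1/8
  P(U=1) = 21/64 + 35/64 = 7/8
Marginal P(V) (column sums):
  P(V=0) = 3/64 + 21/64 = 3/8
  P(V=1) = 5/64 + 35/64 = 5/8

H(U) = -[(1/8)·log₂(1/8) + (7/8)·log₂(7/8)]
  = 0.3750 + 0.1686
  = 0.5436 bits
H(V) = -[(3/8)·log₂(3/8) + (5/8)·log₂(5/8)]
  = 0.5306 + 0.4238
  = 0.9544 bits
H(U,V) = -[(3/64)·log₂(3/64) + (5/64)·log₂(5/64) + (21/64)·log₂(21/64) + (35/64)·log₂(35/64)]
  = 0.2070 + 0.2873 + 0.5275 + 0.4762
  = 1.4980 bits

I(U;V) = H(U) + H(V) - H(U,V)
  = 0.5436 + 0.9544 - 1.4980
  = 0.0000 bits

min(H(U), H(V)) = min(0.5436, 0.9544) = 0.5436 bits
Normalized MI = 0.0000 / 0.5436 = 0.0000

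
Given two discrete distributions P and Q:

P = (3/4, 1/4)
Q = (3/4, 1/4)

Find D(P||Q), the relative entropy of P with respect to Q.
D(P||Q) = Σ P(i) log₂(P(i)/Q(i))
  i=0: (3/4) × log₂((3/4)/(3/4)) = (3/4) × log₂(1) = 0.0000
  i=1: (1/4) × log₂((1/4)/(1/4)) = (1/4) × log₂(1) = 0.0000
D(P||Q) = 0.0000 + 0.0000
  = 0.0000 bits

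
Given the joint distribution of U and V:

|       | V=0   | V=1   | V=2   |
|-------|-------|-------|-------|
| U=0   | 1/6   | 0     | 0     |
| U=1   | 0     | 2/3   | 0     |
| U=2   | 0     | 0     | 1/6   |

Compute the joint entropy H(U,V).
H(U,V) = -Σ P(U,V) log₂ P(U,V), summed over the non-zero cells:
H(U,V) = -[(1/6)·log₂(1/6) + (2/3)·log₂(2/3) + (1/6)·log₂(1/6)]
  = 0.4308 + 0.3900 + 0.4308
  = 1.2516 bits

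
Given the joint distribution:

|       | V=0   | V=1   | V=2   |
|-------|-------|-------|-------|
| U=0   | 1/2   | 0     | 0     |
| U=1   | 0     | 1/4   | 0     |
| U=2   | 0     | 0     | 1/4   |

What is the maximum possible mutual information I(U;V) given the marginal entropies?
The upper bound on mutual information is I(U;V) ≤ min(H(U), H(V)).

Marginal P(U) (row sums):
  P(U=0) = 1/2 + 0 + 0 = 1/2
  P(U=1) = 0 + 1/4 + 0 = 1/4
  P(U=2) = 0 + 0 + 1/4 = 1/4
Marginal P(V) (column sums):
  P(V=0) = 1/2 + 0 + 0 = 1/2
  P(V=1) = 0 + 1/4 + 0 = 1/4
  P(V=2) = 0 + 0 + 1/4 = 1/4

H(U) = -[(1/2)·log₂(1/2) + (1/4)·log₂(1/4) + (1/4)·log₂(1/4)]
  = 0.5000 + 0.5000 + 0.5000
  = 1.5000 bits
H(V) = -[(1/2)·log₂(1/2) + (1/4)·log₂(1/4) + (1/4)·log₂(1/4)]
  = 0.5000 + 0.5000 + 0.5000
  = 1.5000 bits

Maximum possible I(U;V) = min(1.5000, 1.5000) = 1.5000 bits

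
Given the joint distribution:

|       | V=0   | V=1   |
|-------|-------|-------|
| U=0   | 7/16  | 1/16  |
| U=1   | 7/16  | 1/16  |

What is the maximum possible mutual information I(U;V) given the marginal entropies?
The upper bound on mutual information is I(U;V) ≤ min(H(U), H(V)).

Marginal P(U) (row sums):
  P(U=0) = 7/16 + 1/16 = 1/2
  P(U=1) = 7/16 + 1/16 = 1/2
Marginal P(V) (column sums):
  P(V=0) = 7/16 + 7/16 = 7/8
  P(V=1) = 1/16 + 1/16 = 1/8

H(U) = -[(1/2)·log₂(1/2) + (1/2)·log₂(1/2)]
  = 0.5000 + 0.5000
  = 1.0000 bits
H(V) = -[(7/8)·log₂(7/8) + (1/8)·log₂(1/8)]
  = 0.1686 + 0.3750
  = 0.5436 bits

Maximum possible I(U;V) = min(1.0000, 0.5436) = 0.5436 bits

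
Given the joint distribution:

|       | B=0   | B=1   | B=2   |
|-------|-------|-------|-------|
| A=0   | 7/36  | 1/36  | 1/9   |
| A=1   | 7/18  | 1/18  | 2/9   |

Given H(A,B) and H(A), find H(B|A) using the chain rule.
From the chain rule: H(A,B) = H(A) + H(B|A)
Therefore: H(B|A) = H(A,B) - H(A)

H(A,B) = -[(7/36)·log₂(7/36) + (1/36)·log₂(1/36) + (1/9)·log₂(1/9) + (7/18)·log₂(7/18) + (1/18)·log₂(1/18) + (2/9)·log₂(2/9)]
  = 0.4594 + 0.1436 + 0.3522 + 0.5299 + 0.2317 + 0.4822
  = 2.1990 bits
Marginal P(A) (row sums):
  P(A=0) = 7/36 + 1/36 + 1/9 = 1/3
  P(A=1) = 7/18 + 1/18 + 2/9 = 2/3
H(A) = -[(1/3)·log₂(1/3) + (2/3)·log₂(2/3)]
  = 0.5283 + 0.3900
  = 0.9183 bits

H(B|A) = 2.1990 - 0.9183 = 1.2807 bits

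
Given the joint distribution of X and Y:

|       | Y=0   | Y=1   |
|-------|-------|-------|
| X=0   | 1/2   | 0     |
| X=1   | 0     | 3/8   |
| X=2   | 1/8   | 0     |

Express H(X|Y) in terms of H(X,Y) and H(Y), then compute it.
H(X|Y) = H(X,Y) - H(Y)

Marginal P(Y) (column sums):
  P(Y=0) = 1/2 + 0 + 1/8 = 5/8
  P(Y=1) = 0 + 3/8 + 0 = 3/8

H(X,Y) = -[(1/2)·log₂(1/2) + (3/8)·log₂(3/8) + (1/8)·log₂(1/8)]
  = 0.5000 + 0.5306 + 0.3750
  = 1.4056 bits
H(Y) = -[(5/8)·log₂(5/8) + (3/8)·log₂(3/8)]
  = 0.4238 + 0.5306
  = 0.9544 bits

H(X|Y) = 1.4056 - 0.9544 = 0.4512 bits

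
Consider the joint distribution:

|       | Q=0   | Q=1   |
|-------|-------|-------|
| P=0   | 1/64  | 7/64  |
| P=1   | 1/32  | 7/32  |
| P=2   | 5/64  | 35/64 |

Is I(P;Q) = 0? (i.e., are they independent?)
Marginal P(P) (row sums):
  P(P=0) = 1/64 + 7/64 = 1/8
  P(P=1) = 1/32 + 7/32 = 1/4
  P(P=2) = 5/64 + 35/64 = 5/8
Marginal P(Q) (column sums):
  P(Q=0) = 1/64 + 1/32 + 5/64 = 1/8
  P(Q=1) = 7/64 + 7/32 + 35/64 = 7/8

P and Q are independent iff P(P=i,Q=j) = P(P=i)·P(Q=j) for every cell.
  P(P=0)·P(Q=0) = 1/8 × 1/8 = 1/64 = P(P=0,Q=0) ✓
  P(P=0)·P(Q=1) = 1/8 × 7/8 = 7/64 = P(P=0,Q=1) ✓
  P(P=1)·P(Q=0) = 1/4 × 1/8 = 1/32 = P(P=1,Q=0) ✓
  P(P=1)·P(Q=1) = 1/4 × 7/8 = 7/32 = P(P=1,Q=1) ✓
  P(P=2)·P(Q=0) = 5/8 × 1/8 = 5/64 = P(P=2,Q=0) ✓
  P(P=2)·P(Q=1) = 5/8 × 7/8 = 35/64 = P(P=2,Q=1) ✓

Yes, P and Q are independent: every cell factors, so I(P;Q) = 0 bits.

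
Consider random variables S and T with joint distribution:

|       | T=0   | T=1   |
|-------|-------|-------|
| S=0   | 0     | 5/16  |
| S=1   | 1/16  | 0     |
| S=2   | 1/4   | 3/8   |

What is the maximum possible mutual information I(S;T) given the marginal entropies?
The upper bound on mutual information is I(S;T) ≤ min(H(S), H(T)).

Marginal P(S) (row sums):
  P(S=0) = 0 + 5/16 = 5/16
  P(S=1) = 1/16 + 0 = 1/16
  P(S=2) = 1/4 + 3/8 = 5/8
Marginal P(T) (column sums):
  P(T=0) = 0 + 1/16 + 1/4 = 5/16
  P(T=1) = 5/16 + 0 + 3/8 = 11/16

H(S) = -[(5/16)·log₂(5/16) + (1/16)·log₂(1/16) + (5/8)·log₂(5/8)]
  = 0.5244 + 0.2500 + 0.4238
  = 1.1982 bits
H(T) = -[(5/16)·log₂(5/16) + (11/16)·log₂(11/16)]
  = 0.5244 + 0.3716
  = 0.8960 bits

Maximum possible I(S;T) = min(1.1982, 0.8960) = 0.8960 bits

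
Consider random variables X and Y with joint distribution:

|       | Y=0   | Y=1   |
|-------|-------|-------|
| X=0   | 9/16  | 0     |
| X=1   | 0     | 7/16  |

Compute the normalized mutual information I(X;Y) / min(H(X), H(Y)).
Marginal P(X) (row sums):
  P(X=0) = 9/16 + 0 = 9/16
  P(X=1) = 0 + 7/16 = 7/16
Marginal P(Y) (column sums):
  P(Y=0) = 9/16 + 0 = 9/16
  P(Y=1) = 0 + 7/16 = 7/16

H(X) = -[(9/16)·log₂(9/16) + (7/16)·log₂(7/16)]
  = 0.4669 + 0.5218
  = 0.9887 bits
H(Y) = -[(9/16)·log₂(9/16) + (7/16)·log₂(7/16)]
  = 0.4669 + 0.5218
  = 0.9887 bits
H(X,Y) = -[(9/16)·log₂(9/16) + (7/16)·log₂(7/16)]
  = 0.4669 + 0.5218
  = 0.9887 bits

I(X;Y) = H(X) + H(Y) - H(X,Y)
  = 0.9887 + 0.9887 - 0.9887
  = 0.9887 bits

min(H(X), H(Y)) = min(0.9887, 0.9887) = 0.9887 bits
Normalized MI = 0.9887 / 0.9887 = 1.0000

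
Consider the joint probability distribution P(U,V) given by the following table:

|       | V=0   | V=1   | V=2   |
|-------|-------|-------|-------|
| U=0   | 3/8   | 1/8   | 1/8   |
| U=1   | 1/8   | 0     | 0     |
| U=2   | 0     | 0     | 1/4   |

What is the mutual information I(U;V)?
Marginal P(U) (row sums):
  P(U=0) = 3/8 + 1/8 + 1/8 = 5/8
  P(U=1) = 1/8 + 0 + 0 = 1/8
  P(U=2) = 0 + 0 + 1/4 = 1/4
Marginal P(V) (column sums):
  P(V=0) = 3/8 + 1/8 + 0 = 1/2
  P(V=1) = 1/8 + 0 + 0 = 1/8
  P(V=2) = 1/8 + 0 + 1/4 = 3/8

H(U) = -[(5/8)·log₂(5/8) + (1/8)·log₂(1/8) + (1/4)·log₂(1/4)]
  = 0.4238 + 0.3750 + 0.5000
  = 1.2988 bits
H(V) = -[(1/2)·log₂(1/2) + (1/8)·log₂(1/8) + (3/8)·log₂(3/8)]
  = 0.5000 + 0.3750 + 0.5306
  = 1.4056 bits
H(U,V) = -[(3/8)·log₂(3/8) + (1/8)·log₂(1/8) + (1/8)·log₂(1/8) + (1/8)·log₂(1/8) + (1/4)·log₂(1/4)]
  = 0.5306 + 0.3750 + 0.3750 + 0.3750 + 0.5000
  = 2.1556 bits

I(U;V) = H(U) + H(V) - H(U,V)
  = 1.2988 + 1.4056 - 2.1556
  = 0.5488 bits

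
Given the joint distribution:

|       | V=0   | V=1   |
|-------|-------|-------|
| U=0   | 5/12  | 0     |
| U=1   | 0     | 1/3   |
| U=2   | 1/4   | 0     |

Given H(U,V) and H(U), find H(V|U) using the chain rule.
From the chain rule: H(U,V) = H(U) + H(V|U)
Therefore: H(V|U) = H(U,V) - H(U)

H(U,V) = -[(5/12)·log₂(5/12) + (1/3)·log₂(1/3) + (1/4)·log₂(1/4)]
  = 0.5263 + 0.5283 + 0.5000
  = 1.5546 bits
Marginal P(U) (row sums):
  P(U=0) = 5/12 + 0 = 5/12
  P(U=1) = 0 + 1/3 = 1/3
  P(U=2) = 1/4 + 0 = 1/4
H(U) = -[(5/12)·log₂(5/12) + (1/3)·log₂(1/3) + (1/4)·log₂(1/4)]
  = 0.5263 + 0.5283 + 0.5000
  = 1.5546 bits

H(V|U) = 1.5546 - 1.5546 = 0.0000 bits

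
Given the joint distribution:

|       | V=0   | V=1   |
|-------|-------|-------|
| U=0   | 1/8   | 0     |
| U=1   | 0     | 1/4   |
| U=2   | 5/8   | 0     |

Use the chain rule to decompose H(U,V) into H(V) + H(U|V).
By the chain rule: H(U,V) = H(V) + H(U|V)

Marginal P(V) (column sums):
  P(V=0) = 1/8 + 0 + 5/8 = 3/4
  P(V=1) = 0 + 1/4 + 0 = 1/4
H(V) = -[(3/4)·log₂(3/4) + (1/4)·log₂(1/4)]
  = 0.3113 + 0.5000
  = 0.8113 bits
H(U|V) = -Σ P(U,V)·log₂ P(U|V), where P(U|V) = P(U,V) / P(V)
  (cells with P(U,V) = 0 contribute 0)
  (U=0,V=0): P(U|V) = (1/8)/(3/4) = 1/6;  -(1/8)·log₂(1/6) = 0.3231
  (U=1,V=1): P(U|V) = (1/4)/(1/4) = 1;  -(1/4)·log₂(1) = 0.0000
  (U=2,V=0): P(U|V) = (5/8)/(3/4) = 5/6;  -(5/8)·log₂(5/6) = 0.1644
H(U|V) = 0.3231 + 0.0000 + 0.1644
  = 0.4875 bits

H(U,V) = H(V) + H(U|V) = 0.8113 + 0.4875 = 1.2988 bits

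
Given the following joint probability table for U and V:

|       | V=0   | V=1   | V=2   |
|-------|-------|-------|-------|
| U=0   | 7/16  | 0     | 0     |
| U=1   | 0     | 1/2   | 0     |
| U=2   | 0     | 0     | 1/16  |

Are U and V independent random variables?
Marginal P(U) (row sums):
  P(U=0) = 7/16 + 0 + 0 = 7/16
  P(U=1) = 0 + 1/2 + 0 = 1/2
  P(U=2) = 0 + 0 + 1/16 = 1/16
Marginal P(V) (column sums):
  P(V=0) = 7/16 + 0 + 0 = 7/16
  P(V=1) = 0 + 1/2 + 0 = 1/2
  P(V=2) = 0 + 0 + 1/16 = 1/16

U and V are independent iff P(U=i,V=j) = P(U=i)·P(V=j) for every cell.
  P(U=0)·P(V=0) = 7/16 × 7/16 = 49/256, but P(U=0,V=0) = 7/16 ✗

No, U and V are not independent. Quantitatively, I(U;V) > 0:

H(U) = -[(7/16)·log₂(7/16) + (1/2)·log₂(1/2) + (1/16)·log₂(1/16)]
  = 0.5218 + 0.5000 + 0.2500
  = 1.2718 bits
H(V) = -[(7/16)·log₂(7/16) + (1/2)·log₂(1/2) + (1/16)·log₂(1/16)]
  = 0.5218 + 0.5000 + 0.2500
  = 1.2718 bits
H(U,V) = -[(7/16)·log₂(7/16) + (1/2)·log₂(1/2) + (1/16)·log₂(1/16)]
  = 0.5218 + 0.5000 + 0.2500
  = 1.2718 bits
I(U;V) = H(U) + H(V) - H(U,V) = 1.2718 + 1.2718 - 1.2718 = 1.2718 bits > 0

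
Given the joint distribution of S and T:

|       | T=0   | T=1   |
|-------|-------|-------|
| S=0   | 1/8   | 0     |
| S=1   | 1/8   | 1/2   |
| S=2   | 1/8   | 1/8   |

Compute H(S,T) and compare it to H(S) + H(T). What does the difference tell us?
Marginal P(S) (row sums):
  P(S=0) = 1/8 + 0 = 1/8
  P(S=1) = 1/8 + 1/2 = 5/8
  P(S=2) = 1/8 + 1/8 = 1/4
Marginal P(T) (column sums):
  P(T=0) = 1/8 + 1/8 + 1/8 = 3/8
  P(T=1) = 0 + 1/2 + 1/8 = 5/8

H(S,T) = -[(1/8)·log₂(1/8) + (1/8)·log₂(1/8) + (1/2)·log₂(1/2) + (1/8)·log₂(1/8) + (1/8)·log₂(1/8)]
  = 0.3750 + 0.3750 + 0.5000 + 0.3750 + 0.3750
  = 2.0000 bits
H(S) = -[(1/8)·log₂(1/8) + (5/8)·log₂(5/8) + (1/4)·log₂(1/4)]
  = 0.3750 + 0.4238 + 0.5000
  = 1.2988 bits
H(T) = -[(3/8)·log₂(3/8) + (5/8)·log₂(5/8)]
  = 0.5306 + 0.4238
  = 0.9544 bits

H(S) + H(T) = 1.2988 + 0.9544 = 2.2532 bits
Difference: H(S) + H(T) - H(S,T) = 2.2532 - 2.0000 = 0.2532 bits = I(S;T)

The difference is the mutual information; it is positive here, so S and T are dependent (knowing one reduces uncertainty about the other by 0.2532 bits).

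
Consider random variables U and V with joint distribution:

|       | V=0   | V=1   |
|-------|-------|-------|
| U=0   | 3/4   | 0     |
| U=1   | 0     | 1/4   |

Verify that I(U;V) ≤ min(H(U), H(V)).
Marginal P(U) (row sums):
  P(U=0) = 3/4 + 0 = 3/4
  P(U=1) = 0 + 1/4 = 1/4
Marginal P(V) (column sums):
  P(V=0) = 3/4 + 0 = 3/4
  P(V=1) = 0 + 1/4 = 1/4

H(U) = -[(3/4)·log₂(3/4) + (1/4)·log₂(1/4)]
  = 0.3113 + 0.5000
  = 0.8113 bits
H(V) = -[(3/4)·log₂(3/4) + (1/4)·log₂(1/4)]
  = 0.3113 + 0.5000
  = 0.8113 bits
H(U,V) = -[(3/4)·log₂(3/4) + (1/4)·log₂(1/4)]
  = 0.3113 + 0.5000
  = 0.8113 bits

I(U;V) = H(U) + H(V) - H(U,V)
  = 0.8113 + 0.8113 - 0.8113
  = 0.8113 bits

min(H(U), H(V)) = min(0.8113, 0.8113) = 0.8113 bits
Since 0.8113 ≤ 0.8113, the bound is satisfied ✓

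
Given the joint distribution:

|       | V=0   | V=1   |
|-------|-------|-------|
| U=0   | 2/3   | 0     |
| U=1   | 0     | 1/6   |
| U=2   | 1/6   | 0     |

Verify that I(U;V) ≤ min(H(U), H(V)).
Marginal P(U) (row sums):
  P(U=0) = 2/3 + 0 = 2/3
  P(U=1) = 0 + 1/6 = 1/6
  P(U=2) = 1/6 + 0 = 1/6
Marginal P(V) (column sums):
  P(V=0) = 2/3 + 0 + 1/6 = 5/6
  P(V=1) = 0 + 1/6 + 0 = 1/6

H(U) = -[(2/3)·log₂(2/3) + (1/6)·log₂(1/6) + (1/6)·log₂(1/6)]
  = 0.3900 + 0.4308 + 0.4308
  = 1.2516 bits
H(V) = -[(5/6)·log₂(5/6) + (1/6)·log₂(1/6)]
  = 0.2192 + 0.4308
  = 0.6500 bits
H(U,V) = -[(2/3)·log₂(2/3) + (1/6)·log₂(1/6) + (1/6)·log₂(1/6)]
  = 0.3900 + 0.4308 + 0.4308
  = 1.2516 bits

I(U;V) = H(U) + H(V) - H(U,V)
  = 1.2516 + 0.6500 - 1.2516
  = 0.6500 bits

min(H(U), H(V)) = min(1.2516, 0.6500) = 0.6500 bits
Since 0.6500 ≤ 0.6500, the bound is satisfied ✓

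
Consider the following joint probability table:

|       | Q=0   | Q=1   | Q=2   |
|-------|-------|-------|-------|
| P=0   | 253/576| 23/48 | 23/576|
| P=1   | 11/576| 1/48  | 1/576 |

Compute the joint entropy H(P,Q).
H(P,Q) = -Σ P(P,Q) log₂ P(P,Q), summed over the non-zero cells:
H(P,Q) = -[(253/576)·log₂(253/576) + (23/48)·log₂(23/48) + (23/576)·log₂(23/576) + (11/576)·log₂(11/576) + (1/48)·log₂(1/48) + (1/576)·log₂(1/576)]
  = 0.5213 + 0.5086 + 0.1855 + 0.1091 + 0.1164 + 0.0159
  = 1.4568 bits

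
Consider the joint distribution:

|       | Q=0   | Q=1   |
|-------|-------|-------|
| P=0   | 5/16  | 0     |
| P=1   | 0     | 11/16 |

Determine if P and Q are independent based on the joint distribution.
Marginal P(P) (row sums):
  P(P=0) = 5/16 + 0 = 5/16
  P(P=1) = 0 + 11/16 = 11/16
Marginal P(Q) (column sums):
  P(Q=0) = 5/16 + 0 = 5/16
  P(Q=1) = 0 + 11/16 = 11/16

P and Q are independent iff P(P=i,Q=j) = P(P=i)·P(Q=j) for every cell.
  P(P=0)·P(Q=0) = 5/16 × 5/16 = 25/256, but P(P=0,Q=0) = 5/16 ✗

No, P and Q are not independent. Quantitatively, I(P;Q) > 0:

H(P) = -[(5/16)·log₂(5/16) + (11/16)·log₂(11/16)]
  = 0.5244 + 0.3716
  = 0.8960 bits
H(Q) = -[(5/16)·log₂(5/16) + (11/16)·log₂(11/16)]
  = 0.5244 + 0.3716
  = 0.8960 bits
H(P,Q) = -[(5/16)·log₂(5/16) + (11/16)·log₂(11/16)]
  = 0.5244 + 0.3716
  = 0.8960 bits
I(P;Q) = H(P) + H(Q) - H(P,Q) = 0.8960 + 0.8960 - 0.8960 = 0.8960 bits > 0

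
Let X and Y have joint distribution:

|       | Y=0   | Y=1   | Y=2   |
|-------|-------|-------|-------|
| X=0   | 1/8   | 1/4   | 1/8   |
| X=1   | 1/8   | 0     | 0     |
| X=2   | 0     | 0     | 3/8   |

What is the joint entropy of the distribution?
H(X,Y) = -Σ P(X,Y) log₂ P(X,Y), summed over the non-zero cells:
H(X,Y) = -[(1/8)·log₂(1/8) + (1/4)·log₂(1/4) + (1/8)·log₂(1/8) + (1/8)·log₂(1/8) + (3/8)·log₂(3/8)]
  = 0.3750 + 0.5000 + 0.3750 + 0.3750 + 0.5306
  = 2.1556 bits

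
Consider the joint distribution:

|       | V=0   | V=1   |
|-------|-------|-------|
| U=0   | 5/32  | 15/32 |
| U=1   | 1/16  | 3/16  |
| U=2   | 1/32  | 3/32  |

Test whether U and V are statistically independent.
Marginal P(U) (row sums):
  P(U=0) = 5/32 + 15/32 = 5/8
  P(U=1) = 1/16 + 3/16 = 1/4
  P(U=2) = 1/32 + 3/32 = 1/8
Marginal P(V) (column sums):
  P(V=0) = 5/32 + 1/16 + 1/32 = 1/4
  P(V=1) = 15/32 + 3/16 + 3/32 = 3/4

U and V are independent iff P(U=i,V=j) = P(U=i)·P(V=j) for every cell.
  P(U=0)·P(V=0) = 5/8 × 1/4 = 5/32 = P(U=0,V=0) ✓
  P(U=0)·P(V=1) = 5/8 × 3/4 = 15/32 = P(U=0,V=1) ✓
  P(U=1)·P(V=0) = 1/4 × 1/4 = 1/16 = P(U=1,V=0) ✓
  P(U=1)·P(V=1) = 1/4 × 3/4 = 3/16 = P(U=1,V=1) ✓
  P(U=2)·P(V=0) = 1/8 × 1/4 = 1/32 = P(U=2,V=0) ✓
  P(U=2)·P(V=1) = 1/8 × 3/4 = 3/32 = P(U=2,V=1) ✓

Yes, U and V are independent: every cell factors, so I(U;V) = 0 bits.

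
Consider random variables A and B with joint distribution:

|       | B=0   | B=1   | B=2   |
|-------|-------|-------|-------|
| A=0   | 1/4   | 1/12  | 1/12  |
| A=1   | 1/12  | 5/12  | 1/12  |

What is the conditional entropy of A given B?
Marginal P(B) (column sums):
  P(B=0) = 1/4 + 1/12 = 1/3
  P(B=1) = 1/12 + 5/12 = 1/2
  P(B=2) = 1/12 + 1/12 = 1/6

H(A|B) = -Σ P(A,B)·log₂ P(A|B), where P(A|B) = P(A,B) / P(B)
  (A=0,B=0): P(A|B) = (1/4)/(1/3) = 3/4;  -(1/4)·log₂(3/4) = 0.1038
  (A=0,B=1): P(A|B) = (1/12)/(1/2) = 1/6;  -(1/12)·log₂(1/6) = 0.2154
  (A=0,B=2): P(A|B) = (1/12)/(1/6) = 1/2;  -(1/12)·log₂(1/2) = 0.0833
  (A=1,B=0): P(A|B) = (1/12)/(1/3) = 1/4;  -(1/12)·log₂(1/4) = 0.1667
  (A=1,B=1): P(A|B) = (5/12)/(1/2) = 5/6;  -(5/12)·log₂(5/6) = 0.1096
  (A=1,B=2): P(A|B) = (1/12)/(1/6) = 1/2;  -(1/12)·log₂(1/2) = 0.0833
H(A|B) = 0.1038 + 0.2154 + 0.0833 + 0.1667 + 0.1096 + 0.0833
  = 0.7621 bits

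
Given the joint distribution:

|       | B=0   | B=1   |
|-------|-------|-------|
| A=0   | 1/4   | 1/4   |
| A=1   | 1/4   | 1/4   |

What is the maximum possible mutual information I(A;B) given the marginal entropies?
The upper bound on mutual information is I(A;B) ≤ min(H(A), H(B)).

Marginal P(A) (row sums):
  P(A=0) = 1/4 + 1/4 = 1/2
  P(A=1) = 1/4 + 1/4 = 1/2
Marginal P(B) (column sums):
  P(B=0) = 1/4 + 1/4 = 1/2
  P(B=1) = 1/4 + 1/4 = 1/2

H(A) = -[(1/2)·log₂(1/2) + (1/2)·log₂(1/2)]
  = 0.5000 + 0.5000
  = 1.0000 bits
H(B) = -[(1/2)·log₂(1/2) + (1/2)·log₂(1/2)]
  = 0.5000 + 0.5000
  = 1.0000 bits

Maximum possible I(A;B) = min(1.0000, 1.0000) = 1.0000 bits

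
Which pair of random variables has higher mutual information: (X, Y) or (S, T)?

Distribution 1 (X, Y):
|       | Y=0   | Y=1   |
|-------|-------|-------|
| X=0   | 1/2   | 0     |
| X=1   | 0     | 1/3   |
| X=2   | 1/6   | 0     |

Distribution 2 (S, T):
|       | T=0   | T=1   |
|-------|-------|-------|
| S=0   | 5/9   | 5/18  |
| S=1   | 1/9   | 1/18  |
Distribution 1 (X, Y):
Marginal P(X) (row sums):
  P(X=0) = 1/2 + 0 = 1/2
  P(X=1) = 0 + 1/3 = 1/3
  P(X=2) = 1/6 + 0 = 1/6
Marginal P(Y) (column sums):
  P(Y=0) = 1/2 + 0 + 1/6 = 2/3
  P(Y=1) = 0 + 1/3 + 0 = 1/3

H(X) = -[(1/2)·log₂(1/2) + (1/3)·log₂(1/3) + (1/6)·log₂(1/6)]
  = 0.5000 + 0.5283 + 0.4308
  = 1.4591 bits
H(Y) = -[(2/3)·log₂(2/3) + (1/3)·log₂(1/3)]
  = 0.3900 + 0.5283
  = 0.9183 bits
H(X,Y) = -[(1/2)·log₂(1/2) + (1/3)·log₂(1/3) + (1/6)·log₂(1/6)]
  = 0.5000 + 0.5283 + 0.4308
  = 1.4591 bits

I(X;Y) = H(X) + H(Y) - H(X,Y)
  = 1.4591 + 0.9183 - 1.4591
  = 0.9183 bits

Distribution 2 (S, T):
Marginal P(S) (row sums):
  P(S=0) = 5/9 + 5/18 = 5/6
  P(S=1) = 1/9 + 1/18 = 1/6
Marginal P(T) (column sums):
  P(T=0) = 5/9 + 1/9 = 2/3
  P(T=1) = 5/18 + 1/18 = 1/3

H(S) = -[(5/6)·log₂(5/6) + (1/6)·log₂(1/6)]
  = 0.2192 + 0.4308
  = 0.6500 bits
H(T) = -[(2/3)·log₂(2/3) + (1/3)·log₂(1/3)]
  = 0.3900 + 0.5283
  = 0.9183 bits
H(S,T) = -[(5/9)·log₂(5/9) + (5/18)·log₂(5/18) + (1/9)·log₂(1/9) + (1/18)·log₂(1/18)]
  = 0.4711 + 0.5133 + 0.3522 + 0.2317
  = 1.5683 bits

I(S;T) = H(S) + H(T) - H(S,T)
  = 0.6500 + 0.9183 - 1.5683
  = 0.0000 bits

I(X;Y) = 0.9183 bits > I(S;T) = 0.0000 bits, so (X, Y) has the higher mutual information (stronger dependence).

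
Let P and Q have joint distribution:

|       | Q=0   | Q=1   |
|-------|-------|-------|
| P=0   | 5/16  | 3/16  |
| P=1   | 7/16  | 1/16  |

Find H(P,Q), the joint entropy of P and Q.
H(P,Q) = -Σ P(P,Q) log₂ P(P,Q), summed over the non-zero cells:
H(P,Q) = -[(5/16)·log₂(5/16) + (3/16)·log₂(3/16) + (7/16)·log₂(7/16) + (1/16)·log₂(1/16)]
  = 0.5244 + 0.4528 + 0.5218 + 0.2500
  = 1.7490 bits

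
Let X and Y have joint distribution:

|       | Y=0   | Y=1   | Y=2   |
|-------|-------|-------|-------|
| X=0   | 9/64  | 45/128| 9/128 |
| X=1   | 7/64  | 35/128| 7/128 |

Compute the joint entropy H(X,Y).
H(X,Y) = -Σ P(X,Y) log₂ P(X,Y), summed over the non-zero cells:
H(X,Y) = -[(9/64)·log₂(9/64) + (45/128)·log₂(45/128) + (9/128)·log₂(9/128) + (7/64)·log₂(7/64) + (35/128)·log₂(35/128) + (7/128)·log₂(7/128)]
  = 0.3980 + 0.5302 + 0.2693 + 0.3492 + 0.5115 + 0.2293
  = 2.2875 bits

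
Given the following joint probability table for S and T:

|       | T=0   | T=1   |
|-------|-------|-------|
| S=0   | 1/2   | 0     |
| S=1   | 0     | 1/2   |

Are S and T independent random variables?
Marginal P(S) (row sums):
  P(S=0) = 1/2 + 0 = 1/2
  P(S=1) = 0 + 1/2 = 1/2
Marginal P(T) (column sums):
  P(T=0) = 1/2 + 0 = 1/2
  P(T=1) = 0 + 1/2 = 1/2

S and T are independent iff P(S=i,T=j) = P(S=i)·P(T=j) for every cell.
  P(S=0)·P(T=0) = 1/2 × 1/2 = 1/4, but P(S=0,T=0) = 1/2 ✗

No, S and T are not independent. Quantitatively, I(S;T) > 0:

H(S) = -[(1/2)·log₂(1/2) + (1/2)·log₂(1/2)]
  = 0.5000 + 0.5000
  = 1.0000 bits
H(T) = -[(1/2)·log₂(1/2) + (1/2)·log₂(1/2)]
  = 0.5000 + 0.5000
  = 1.0000 bits
H(S,T) = -[(1/2)·log₂(1/2) + (1/2)·log₂(1/2)]
  = 0.5000 + 0.5000
  = 1.0000 bits
I(S;T) = H(S) + H(T) - H(S,T) = 1.0000 + 1.0000 - 1.0000 = 1.0000 bits > 0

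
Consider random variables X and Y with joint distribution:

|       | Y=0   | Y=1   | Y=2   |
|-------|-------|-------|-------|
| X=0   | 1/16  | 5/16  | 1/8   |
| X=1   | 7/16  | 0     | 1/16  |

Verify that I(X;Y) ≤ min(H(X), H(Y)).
Marginal P(X) (row sums):
  P(X=0) = 1/16 + 5/16 + 1/8 = 1/2
  P(X=1) = 7/16 + 0 + 1/16 = 1/2
Marginal P(Y) (column sums):
  P(Y=0) = 1/16 + 7/16 = 1/2
  P(Y=1) = 5/16 + 0 = 5/16
  P(Y=2) = 1/8 + 1/16 = 3/16

H(X) = -[(1/2)·log₂(1/2) + (1/2)·log₂(1/2)]
  = 0.5000 + 0.5000
  = 1.0000 bits
H(Y) = -[(1/2)·log₂(1/2) + (5/16)·log₂(5/16) + (3/16)·log₂(3/16)]
  = 0.5000 + 0.5244 + 0.4528
  = 1.4772 bits
H(X,Y) = -[(1/16)·log₂(1/16) + (5/16)·log₂(5/16) + (1/8)·log₂(1/8) + (7/16)·log₂(7/16) + (1/16)·log₂(1/16)]
  = 0.2500 + 0.5244 + 0.3750 + 0.5218 + 0.2500
  = 1.9212 bits

I(X;Y) = H(X) + H(Y) - H(X,Y)
  = 1.0000 + 1.4772 - 1.9212
  = 0.5560 bits

min(H(X), H(Y)) = min(1.0000, 1.4772) = 1.0000 bits
Since 0.5560 ≤ 1.0000, the bound is satisfied ✓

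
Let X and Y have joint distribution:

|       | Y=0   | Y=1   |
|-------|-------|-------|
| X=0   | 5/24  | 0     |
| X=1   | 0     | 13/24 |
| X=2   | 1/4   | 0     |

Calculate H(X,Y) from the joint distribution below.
H(X,Y) = -Σ P(X,Y) log₂ P(X,Y), summed over the non-zero cells:
H(X,Y) = -[(5/24)·log₂(5/24) + (13/24)·log₂(13/24) + (1/4)·log₂(1/4)]
  = 0.4715 + 0.4791 + 0.5000
  = 1.4506 bits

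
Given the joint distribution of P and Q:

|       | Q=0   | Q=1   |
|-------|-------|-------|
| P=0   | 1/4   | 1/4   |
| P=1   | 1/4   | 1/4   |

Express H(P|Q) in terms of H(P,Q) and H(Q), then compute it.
H(P|Q) = H(P,Q) - H(Q)

Marginal P(Q) (column sums):
  P(Q=0) = 1/4 + 1/4 = 1/2
  P(Q=1) = 1/4 + 1/4 = 1/2

H(P,Q) = -[(1/4)·log₂(1/4) + (1/4)·log₂(1/4) + (1/4)·log₂(1/4) + (1/4)·log₂(1/4)]
  = 0.5000 + 0.5000 + 0.5000 + 0.5000
  = 2.0000 bits
H(Q) = -[(1/2)·log₂(1/2) + (1/2)·log₂(1/2)]
  = 0.5000 + 0.5000
  = 1.0000 bits

H(P|Q) = 2.0000 - 1.0000 = 1.0000 bits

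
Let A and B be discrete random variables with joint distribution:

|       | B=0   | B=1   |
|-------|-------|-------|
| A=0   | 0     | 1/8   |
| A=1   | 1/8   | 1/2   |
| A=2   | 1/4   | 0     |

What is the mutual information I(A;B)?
Marginal P(A) (row sums):
  P(A=0) = 0 + 1/8 = 1/8
  P(A=1) = 1/8 + 1/2 = 5/8
  P(A=2) = 1/4 + 0 = 1/4
Marginal P(B) (column sums):
  P(B=0) = 0 + 1/8 + 1/4 = 3/8
  P(B=1) = 1/8 + 1/2 + 0 = 5/8

H(A) = -[(1/8)·log₂(1/8) + (5/8)·log₂(5/8) + (1/4)·log₂(1/4)]
  = 0.3750 + 0.4238 + 0.5000
  = 1.2988 bits
H(B) = -[(3/8)·log₂(3/8) + (5/8)·log₂(5/8)]
  = 0.5306 + 0.4238
  = 0.9544 bits
H(A,B) = -[(1/8)·log₂(1/8) + (1/8)·log₂(1/8) + (1/2)·log₂(1/2) + (1/4)·log₂(1/4)]
  = 0.3750 + 0.3750 + 0.5000 + 0.5000
  = 1.7500 bits

I(A;B) = H(A) + H(B) - H(A,B)
  = 1.2988 + 0.9544 - 1.7500
  = 0.5032 bits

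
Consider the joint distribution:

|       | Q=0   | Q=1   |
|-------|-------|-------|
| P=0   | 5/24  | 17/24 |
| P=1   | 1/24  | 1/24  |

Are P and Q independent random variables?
Marginal P(P) (row sums):
  P(P=0) = 5/24 + 17/24 = 11/12
  P(P=1) = 1/24 + 1/24 = 1/12
Marginal P(Q) (column sums):
  P(Q=0) = 5/24 + 1/24 = 1/4
  P(Q=1) = 17/24 + 1/24 = 3/4

P and Q are independent iff P(P=i,Q=j) = P(P=i)·P(Q=j) for every cell.
  P(P=0)·P(Q=0) = 11/12 × 1/4 = 11/48, but P(P=0,Q=0) = 5/24 ✗

No, P and Q are not independent. Quantitatively, I(P;Q) > 0:

H(P) = -[(11/12)·log₂(11/12) + (1/12)·log₂(1/12)]
  = 0.1151 + 0.2987
  = 0.4138 bits
H(Q) = -[(1/4)·log₂(1/4) + (3/4)·log₂(3/4)]
  = 0.5000 + 0.3113
  = 0.8113 bits
H(P,Q) = -[(5/24)·log₂(5/24) + (17/24)·log₂(17/24) + (1/24)·log₂(1/24) + (1/24)·log₂(1/24)]
  = 0.4715 + 0.3524 + 0.1910 + 0.1910
  = 1.2059 bits
I(P;Q) = H(P) + H(Q) - H(P,Q) = 0.4138 + 0.8113 - 1.2059 = 0.0192 bits > 0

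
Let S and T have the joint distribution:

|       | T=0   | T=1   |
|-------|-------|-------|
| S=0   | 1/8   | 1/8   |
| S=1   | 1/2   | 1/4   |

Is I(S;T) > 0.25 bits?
Marginal P(S) (row sums):
  P(S=0) = 1/8 + 1/8 = 1/4
  P(S=1) = 1/2 + 1/4 = 3/4
Marginal P(T) (column sums):
  P(T=0) = 1/8 + 1/2 = 5/8
  P(T=1) = 1/8 + 1/4 = 3/8

H(S) = -[(1/4)·log₂(1/4) + (3/4)·log₂(3/4)]
  = 0.5000 + 0.3113
  = 0.8113 bits
H(T) = -[(5/8)·log₂(5/8) + (3/8)·log₂(3/8)]
  = 0.4238 + 0.5306
  = 0.9544 bits
H(S,T) = -[(1/8)·log₂(1/8) + (1/8)·log₂(1/8) + (1/2)·log₂(1/2) + (1/4)·log₂(1/4)]
  = 0.3750 + 0.3750 + 0.5000 + 0.5000
  = 1.7500 bits

I(S;T) = H(S) + H(T) - H(S,T)
  = 0.8113 + 0.9544 - 1.7500
  = 0.0157 bits

No. I(S;T) = 0.0157 bits, which is ≤ 0.25 bits.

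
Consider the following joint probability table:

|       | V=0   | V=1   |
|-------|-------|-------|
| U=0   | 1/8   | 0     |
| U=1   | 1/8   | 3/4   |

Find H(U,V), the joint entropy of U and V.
H(U,V) = -Σ P(U,V) log₂ P(U,V), summed over the non-zero cells:
H(U,V) = -[(1/8)·log₂(1/8) + (1/8)·log₂(1/8) + (3/4)·log₂(3/4)]
  = 0.3750 + 0.3750 + 0.3113
  = 1.0613 bits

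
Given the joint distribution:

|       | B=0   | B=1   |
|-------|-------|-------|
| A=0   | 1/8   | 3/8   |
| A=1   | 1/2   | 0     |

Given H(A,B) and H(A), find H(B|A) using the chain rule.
From the chain rule: H(A,B) = H(A) + H(B|A)
Therefore: H(B|A) = H(A,B) - H(A)

H(A,B) = -[(1/8)·log₂(1/8) + (3/8)·log₂(3/8) + (1/2)·log₂(1/2)]
  = 0.3750 + 0.5306 + 0.5000
  = 1.4056 bits
Marginal P(A) (row sums):
  P(A=0) = 1/8 + 3/8 = 1/2
  P(A=1) = 1/2 + 0 = 1/2
H(A) = -[(1/2)·log₂(1/2) + (1/2)·log₂(1/2)]
  = 0.5000 + 0.5000
  = 1.0000 bits

H(B|A) = 1.4056 - 1.0000 = 0.4056 bits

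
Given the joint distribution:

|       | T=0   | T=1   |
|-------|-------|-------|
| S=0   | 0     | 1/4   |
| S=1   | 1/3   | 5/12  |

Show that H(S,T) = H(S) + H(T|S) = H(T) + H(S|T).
Marginal P(S) (row sums):
  P(S=0) = 0 + 1/4 = 1/4
  P(S=1) = 1/3 + 5/12 = 3/4
Marginal P(T) (column sums):
  P(T=0) = 0 + 1/3 = 1/3
  P(T=1) = 1/4 + 5/12 = 2/3

Decomposition 1: H(S) + H(T|S)
H(S) = -[(1/4)·log₂(1/4) + (3/4)·log₂(3/4)]
  = 0.5000 + 0.3113
  = 0.8113 bits
H(T|S) = -Σ P(S,T)·log₂ P(T|S), where P(T|S) = P(S,T) / P(S)
  (cells with P(S,T) = 0 contribute 0)
  (S=0,T=1): P(T|S) = (1/4)/(1/4) = 1;  -(1/4)·log₂(1) = 0.0000
  (S=1,T=0): P(T|S) = (1/3)/(3/4) = 4/9;  -(1/3)·log₂(4/9) = 0.3900
  (S=1,T=1): P(T|S) = (5/12)/(3/4) = 5/9;  -(5/12)·log₂(5/9) = 0.3533
H(T|S) = 0.0000 + 0.3900 + 0.3533
  = 0.7433 bits
H(S) + H(T|S) = 0.8113 + 0.7433 = 1.5546 bits

Decomposition 2: H(T) + H(S|T)
H(T) = -[(1/3)·log₂(1/3) + (2/3)·log₂(2/3)]
  = 0.5283 + 0.3900
  = 0.9183 bits
H(S|T) = -Σ P(S,T)·log₂ P(S|T), where P(S|T) = P(S,T) / P(T)
  (cells with P(S,T) = 0 contribute 0)
  (S=0,T=1): P(S|T) = (1/4)/(2/3) = 3/8;  -(1/4)·log₂(3/8) = 0.3538
  (S=1,T=0): P(S|T) = (1/3)/(1/3) = 1;  -(1/3)·log₂(1) = 0.0000
  (S=1,T=1): P(S|T) = (5/12)/(2/3) = 5/8;  -(5/12)·log₂(5/8) = 0.2825
H(S|T) = 0.3538 + 0.0000 + 0.2825
  = 0.6363 bits
H(T) + H(S|T) = 0.9183 + 0.6363 = 1.5546 bits

Direct computation of the joint entropy:
H(S,T) = -[(1/4)·log₂(1/4) + (1/3)·log₂(1/3) + (5/12)·log₂(5/12)]
  = 0.5000 + 0.5283 + 0.5263
  = 1.5546 bits

All three agree: H(S,T) = 1.5546 bits ✓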